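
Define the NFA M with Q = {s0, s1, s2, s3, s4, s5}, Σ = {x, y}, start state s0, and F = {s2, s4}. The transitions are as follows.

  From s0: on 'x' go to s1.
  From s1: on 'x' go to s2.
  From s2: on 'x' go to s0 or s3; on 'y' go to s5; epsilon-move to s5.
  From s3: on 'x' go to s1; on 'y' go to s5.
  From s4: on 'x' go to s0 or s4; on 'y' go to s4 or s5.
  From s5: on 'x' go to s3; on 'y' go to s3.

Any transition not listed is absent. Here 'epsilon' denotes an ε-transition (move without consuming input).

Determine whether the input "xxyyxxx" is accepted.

Start in {s0}.
Read 'x': s0→{s1}; now {s1}.
Read 'x': s1→{s2}; union {s2}; ε-closure = {s2, s5}.
Read 'y': s2→{s5}, s5→{s3}; now {s3, s5}.
Read 'y': s3→{s5}, s5→{s3}; now {s3, s5}.
Read 'x': s3→{s1}, s5→{s3}; now {s1, s3}.
Read 'x': s1→{s2}, s3→{s1}; union {s1, s2}; ε-closure = {s1, s2, s5}.
Read 'x': s1→{s2}, s2→{s0, s3}, s5→{s3}; union {s0, s2, s3}; ε-closure = {s0, s2, s3, s5}.
The final set {s0, s2, s3, s5} contains the accepting state s2.

Yes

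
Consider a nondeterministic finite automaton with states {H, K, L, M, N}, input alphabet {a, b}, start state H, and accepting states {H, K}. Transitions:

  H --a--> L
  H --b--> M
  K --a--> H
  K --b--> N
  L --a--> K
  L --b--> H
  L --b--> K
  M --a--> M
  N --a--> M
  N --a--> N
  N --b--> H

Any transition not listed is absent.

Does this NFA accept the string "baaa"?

No

Start in {H}.
Read 'b': {H} → {M}.
Read 'a': {M} → {M}.
Read 'a': {M} → {M}.
Read 'a': {M} → {M}.
The final set {M} contains no accepting state.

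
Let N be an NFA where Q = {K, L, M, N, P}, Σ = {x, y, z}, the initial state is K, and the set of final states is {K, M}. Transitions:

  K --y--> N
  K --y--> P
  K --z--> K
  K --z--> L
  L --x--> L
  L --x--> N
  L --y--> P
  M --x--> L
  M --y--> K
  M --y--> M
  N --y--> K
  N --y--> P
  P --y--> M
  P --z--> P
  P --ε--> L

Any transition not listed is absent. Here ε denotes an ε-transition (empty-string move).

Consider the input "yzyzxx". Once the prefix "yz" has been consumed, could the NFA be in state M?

Start in {K}.
Read 'y': K→{N, P}; union {N, P}; ε-closure = {L, N, P}.
Read 'z': L→∅, N→∅, P→{P}; union {P}; ε-closure = {L, P}.
State M is not in {L, P}.

No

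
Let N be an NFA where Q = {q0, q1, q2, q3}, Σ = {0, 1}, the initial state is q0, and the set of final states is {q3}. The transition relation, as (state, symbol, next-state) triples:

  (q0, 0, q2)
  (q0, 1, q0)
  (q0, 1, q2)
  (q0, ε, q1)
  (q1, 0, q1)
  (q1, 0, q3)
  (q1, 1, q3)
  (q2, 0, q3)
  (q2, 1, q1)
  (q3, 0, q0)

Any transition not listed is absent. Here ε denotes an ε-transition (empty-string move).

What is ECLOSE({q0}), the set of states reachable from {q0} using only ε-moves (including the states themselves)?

Begin with {q0}.
ε-move q0 → q1; add q1.

{q0, q1}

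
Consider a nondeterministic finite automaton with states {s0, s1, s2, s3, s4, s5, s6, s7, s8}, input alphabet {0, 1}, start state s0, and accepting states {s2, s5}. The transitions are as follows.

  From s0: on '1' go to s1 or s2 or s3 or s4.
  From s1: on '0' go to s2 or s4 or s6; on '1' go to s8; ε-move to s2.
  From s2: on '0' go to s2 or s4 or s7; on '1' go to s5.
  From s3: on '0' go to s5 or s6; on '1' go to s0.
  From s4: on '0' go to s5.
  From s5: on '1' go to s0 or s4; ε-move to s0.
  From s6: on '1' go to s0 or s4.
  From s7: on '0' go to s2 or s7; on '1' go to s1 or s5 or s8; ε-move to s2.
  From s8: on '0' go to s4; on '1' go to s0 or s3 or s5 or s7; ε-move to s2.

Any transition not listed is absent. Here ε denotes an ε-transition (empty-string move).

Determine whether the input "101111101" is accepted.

Yes

Start in {s0}.
Read '1': {s0} → {s1, s2, s3, s4}.
Read '0': {s1, s2, s3, s4} → {s0, s2, s4, s5, s6, s7}.
Read '1': {s0, s2, s4, s5, s6, s7} → {s0, s1, s2, s3, s4, s5, s8}.
Read '1': {s0, s1, s2, s3, s4, s5, s8} → {s0, s1, s2, s3, s4, s5, s7, s8}.
Read '1': {s0, s1, s2, s3, s4, s5, s7, s8} → {s0, s1, s2, s3, s4, s5, s7, s8}.
Read '1': {s0, s1, s2, s3, s4, s5, s7, s8} → {s0, s1, s2, s3, s4, s5, s7, s8}.
Read '1': {s0, s1, s2, s3, s4, s5, s7, s8} → {s0, s1, s2, s3, s4, s5, s7, s8}.
Read '0': {s0, s1, s2, s3, s4, s5, s7, s8} → {s0, s2, s4, s5, s6, s7}.
Read '1': {s0, s2, s4, s5, s6, s7} → {s0, s1, s2, s3, s4, s5, s8}.
The final set {s0, s1, s2, s3, s4, s5, s8} contains the accepting states s2, s5.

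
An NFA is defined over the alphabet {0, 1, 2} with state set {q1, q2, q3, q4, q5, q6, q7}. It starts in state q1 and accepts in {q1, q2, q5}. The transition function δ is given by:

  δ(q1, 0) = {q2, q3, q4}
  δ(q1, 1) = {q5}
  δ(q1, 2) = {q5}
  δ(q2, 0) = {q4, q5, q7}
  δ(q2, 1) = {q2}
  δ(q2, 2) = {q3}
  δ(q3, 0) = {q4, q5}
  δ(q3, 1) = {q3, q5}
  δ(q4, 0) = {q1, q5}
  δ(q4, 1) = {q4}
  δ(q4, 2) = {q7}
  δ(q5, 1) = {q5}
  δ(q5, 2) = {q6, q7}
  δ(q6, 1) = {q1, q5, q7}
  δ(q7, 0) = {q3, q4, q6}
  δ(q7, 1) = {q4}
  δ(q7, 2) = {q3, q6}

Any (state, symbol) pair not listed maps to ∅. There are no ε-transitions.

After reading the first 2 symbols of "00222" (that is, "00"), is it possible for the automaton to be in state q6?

No

Start in {q1}.
Read '0': {q1} → {q2, q3, q4}.
Read '0': {q2, q3, q4} → {q1, q4, q5, q7}.
State q6 is not in {q1, q4, q5, q7}.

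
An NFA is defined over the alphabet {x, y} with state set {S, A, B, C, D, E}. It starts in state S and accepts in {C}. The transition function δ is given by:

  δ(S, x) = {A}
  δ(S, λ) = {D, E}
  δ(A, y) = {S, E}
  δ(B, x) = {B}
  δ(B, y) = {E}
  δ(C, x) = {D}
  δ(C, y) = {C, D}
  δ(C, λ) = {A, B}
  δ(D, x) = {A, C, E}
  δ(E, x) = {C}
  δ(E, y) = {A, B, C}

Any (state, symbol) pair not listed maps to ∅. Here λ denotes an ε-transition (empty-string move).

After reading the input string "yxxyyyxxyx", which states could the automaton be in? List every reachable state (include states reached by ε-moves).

{A, B, C, D, E}

Start: ε-closure({S}) = {S, D, E}.
Read 'y': S→∅, D→∅, E→{A, B, C}; now {A, B, C}.
Read 'x': A→∅, B→{B}, C→{D}; now {B, D}.
Read 'x': B→{B}, D→{A, C, E}; now {A, B, C, E}.
Read 'y': A→{S, E}, B→{E}, C→{C, D}, E→{A, B, C}; now {S, A, B, C, D, E}.
Read 'y': S→∅, A→{S, E}, B→{E}, C→{C, D}, D→∅, E→{A, B, C}; now {S, A, B, C, D, E}.
Read 'y': S→∅, A→{S, E}, B→{E}, C→{C, D}, D→∅, E→{A, B, C}; now {S, A, B, C, D, E}.
Read 'x': S→{A}, A→∅, B→{B}, C→{D}, D→{A, C, E}, E→{C}; now {A, B, C, D, E}.
Read 'x': A→∅, B→{B}, C→{D}, D→{A, C, E}, E→{C}; now {A, B, C, D, E}.
Read 'y': A→{S, E}, B→{E}, C→{C, D}, D→∅, E→{A, B, C}; now {S, A, B, C, D, E}.
Read 'x': S→{A}, A→∅, B→{B}, C→{D}, D→{A, C, E}, E→{C}; now {A, B, C, D, E}.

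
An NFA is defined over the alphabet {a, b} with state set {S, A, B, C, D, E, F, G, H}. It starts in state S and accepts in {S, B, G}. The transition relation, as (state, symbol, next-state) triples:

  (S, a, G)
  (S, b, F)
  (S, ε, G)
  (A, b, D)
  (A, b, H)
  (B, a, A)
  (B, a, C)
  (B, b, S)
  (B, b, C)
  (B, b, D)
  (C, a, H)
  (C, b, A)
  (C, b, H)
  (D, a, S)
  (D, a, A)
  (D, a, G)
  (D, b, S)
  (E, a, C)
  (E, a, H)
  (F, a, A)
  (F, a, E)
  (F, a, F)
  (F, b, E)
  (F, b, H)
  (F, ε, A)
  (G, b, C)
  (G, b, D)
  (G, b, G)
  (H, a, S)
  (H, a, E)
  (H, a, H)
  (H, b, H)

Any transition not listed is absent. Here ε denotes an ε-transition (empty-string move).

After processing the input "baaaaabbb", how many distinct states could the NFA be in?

Start: ε-closure({S}) = {S, G}.
Read 'b': {S, G} → {A, C, D, F, G}.
Read 'a': {A, C, D, F, G} → {S, A, E, F, G, H}.
Read 'a': {S, A, E, F, G, H} → {S, A, C, E, F, G, H}.
Read 'a': {S, A, C, E, F, G, H} → {S, A, C, E, F, G, H}.
Read 'a': {S, A, C, E, F, G, H} → {S, A, C, E, F, G, H}.
Read 'a': {S, A, C, E, F, G, H} → {S, A, C, E, F, G, H}.
Read 'b': {S, A, C, E, F, G, H} → {A, C, D, E, F, G, H}.
Read 'b': {A, C, D, E, F, G, H} → {S, A, C, D, E, G, H}.
Read 'b': {S, A, C, D, E, G, H} → {S, A, C, D, F, G, H}.
That set has 7 states.

7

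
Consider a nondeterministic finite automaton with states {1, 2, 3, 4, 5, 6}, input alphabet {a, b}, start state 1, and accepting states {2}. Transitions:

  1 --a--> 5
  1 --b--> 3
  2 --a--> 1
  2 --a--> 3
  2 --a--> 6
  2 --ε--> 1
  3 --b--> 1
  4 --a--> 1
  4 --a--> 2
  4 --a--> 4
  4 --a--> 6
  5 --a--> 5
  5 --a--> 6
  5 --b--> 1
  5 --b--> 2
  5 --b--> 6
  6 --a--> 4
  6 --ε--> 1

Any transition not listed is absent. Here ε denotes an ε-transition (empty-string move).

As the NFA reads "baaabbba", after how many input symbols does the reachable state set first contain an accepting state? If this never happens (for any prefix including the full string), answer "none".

Start in {1}.
Read 'b': {1} → {3}.
Read 'a': {3} → ∅.
The set is empty and remains empty for the remaining 6 symbols.
No reachable set along the way intersects F.

none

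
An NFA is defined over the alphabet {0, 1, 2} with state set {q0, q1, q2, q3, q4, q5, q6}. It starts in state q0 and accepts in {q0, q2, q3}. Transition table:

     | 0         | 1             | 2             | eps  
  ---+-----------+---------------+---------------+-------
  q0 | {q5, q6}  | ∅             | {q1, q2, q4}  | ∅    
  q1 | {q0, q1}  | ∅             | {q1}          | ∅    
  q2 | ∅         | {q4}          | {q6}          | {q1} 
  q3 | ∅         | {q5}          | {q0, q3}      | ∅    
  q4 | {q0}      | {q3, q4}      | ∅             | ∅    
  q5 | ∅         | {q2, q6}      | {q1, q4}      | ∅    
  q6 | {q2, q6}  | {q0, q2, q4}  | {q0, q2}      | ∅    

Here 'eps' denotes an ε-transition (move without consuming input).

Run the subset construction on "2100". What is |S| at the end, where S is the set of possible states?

Start in {q0}.
Read '2': {q0} → {q1, q2, q4}.
Read '1': {q1, q2, q4} → {q3, q4}.
Read '0': {q3, q4} → {q0}.
Read '0': {q0} → {q5, q6}.
That set has 2 states.

2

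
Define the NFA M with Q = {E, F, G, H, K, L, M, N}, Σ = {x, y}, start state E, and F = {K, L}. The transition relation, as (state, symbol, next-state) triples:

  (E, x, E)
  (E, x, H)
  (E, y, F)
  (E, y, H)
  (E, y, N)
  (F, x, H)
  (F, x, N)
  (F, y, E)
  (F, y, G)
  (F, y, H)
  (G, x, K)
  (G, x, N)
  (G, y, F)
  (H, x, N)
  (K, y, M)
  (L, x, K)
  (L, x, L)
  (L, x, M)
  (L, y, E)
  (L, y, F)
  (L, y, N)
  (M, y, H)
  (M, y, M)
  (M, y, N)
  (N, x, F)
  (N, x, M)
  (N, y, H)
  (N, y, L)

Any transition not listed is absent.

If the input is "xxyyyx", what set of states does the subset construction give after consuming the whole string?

Start in {E}.
Read 'x': E→{E, H}; now {E, H}.
Read 'x': E→{E, H}, H→{N}; now {E, H, N}.
Read 'y': E→{F, H, N}, H→∅, N→{H, L}; now {F, H, L, N}.
Read 'y': F→{E, G, H}, H→∅, L→{E, F, N}, N→{H, L}; now {E, F, G, H, L, N}.
Read 'y': E→{F, H, N}, F→{E, G, H}, G→{F}, H→∅, L→{E, F, N}, N→{H, L}; now {E, F, G, H, L, N}.
Read 'x': E→{E, H}, F→{H, N}, G→{K, N}, H→{N}, L→{K, L, M}, N→{F, M}; now {E, F, H, K, L, M, N}.

{E, F, H, K, L, M, N}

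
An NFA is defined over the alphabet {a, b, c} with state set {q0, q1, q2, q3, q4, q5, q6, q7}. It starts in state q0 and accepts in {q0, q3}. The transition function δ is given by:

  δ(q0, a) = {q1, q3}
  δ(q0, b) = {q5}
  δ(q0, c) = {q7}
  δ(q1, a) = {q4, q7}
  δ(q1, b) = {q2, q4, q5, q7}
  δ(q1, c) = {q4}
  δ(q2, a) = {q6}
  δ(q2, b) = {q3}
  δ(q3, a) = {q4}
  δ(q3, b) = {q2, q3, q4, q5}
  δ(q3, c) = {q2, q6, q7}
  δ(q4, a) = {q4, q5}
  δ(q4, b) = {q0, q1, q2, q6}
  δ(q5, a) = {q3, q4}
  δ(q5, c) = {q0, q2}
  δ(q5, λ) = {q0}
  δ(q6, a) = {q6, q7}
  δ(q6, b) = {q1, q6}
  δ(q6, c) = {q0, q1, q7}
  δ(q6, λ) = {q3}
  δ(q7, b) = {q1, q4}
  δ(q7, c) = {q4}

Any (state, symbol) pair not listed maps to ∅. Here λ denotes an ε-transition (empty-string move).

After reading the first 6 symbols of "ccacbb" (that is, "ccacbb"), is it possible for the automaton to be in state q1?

Yes

Start in {q0}.
Read 'c': {q0} → {q7}.
Read 'c': {q7} → {q4}.
Read 'a': {q4} → {q0, q4, q5}.
Read 'c': {q0, q4, q5} → {q0, q2, q7}.
Read 'b': {q0, q2, q7} → {q0, q1, q3, q4, q5}.
Read 'b': {q0, q1, q3, q4, q5} → {q0, q1, q2, q3, q4, q5, q6, q7}.
State q1 is in {q0, q1, q2, q3, q4, q5, q6, q7}.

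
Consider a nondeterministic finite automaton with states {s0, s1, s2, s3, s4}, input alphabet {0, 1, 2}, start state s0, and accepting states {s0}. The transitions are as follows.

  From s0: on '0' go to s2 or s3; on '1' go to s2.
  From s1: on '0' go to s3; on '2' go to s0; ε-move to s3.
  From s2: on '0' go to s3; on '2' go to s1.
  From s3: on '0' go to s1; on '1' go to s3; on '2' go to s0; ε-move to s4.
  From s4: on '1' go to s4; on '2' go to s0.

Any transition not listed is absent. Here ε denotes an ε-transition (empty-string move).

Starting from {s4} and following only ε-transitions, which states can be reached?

{s4}

Begin with {s4}.
No ε-moves leave this set, so the closure equals the set itself.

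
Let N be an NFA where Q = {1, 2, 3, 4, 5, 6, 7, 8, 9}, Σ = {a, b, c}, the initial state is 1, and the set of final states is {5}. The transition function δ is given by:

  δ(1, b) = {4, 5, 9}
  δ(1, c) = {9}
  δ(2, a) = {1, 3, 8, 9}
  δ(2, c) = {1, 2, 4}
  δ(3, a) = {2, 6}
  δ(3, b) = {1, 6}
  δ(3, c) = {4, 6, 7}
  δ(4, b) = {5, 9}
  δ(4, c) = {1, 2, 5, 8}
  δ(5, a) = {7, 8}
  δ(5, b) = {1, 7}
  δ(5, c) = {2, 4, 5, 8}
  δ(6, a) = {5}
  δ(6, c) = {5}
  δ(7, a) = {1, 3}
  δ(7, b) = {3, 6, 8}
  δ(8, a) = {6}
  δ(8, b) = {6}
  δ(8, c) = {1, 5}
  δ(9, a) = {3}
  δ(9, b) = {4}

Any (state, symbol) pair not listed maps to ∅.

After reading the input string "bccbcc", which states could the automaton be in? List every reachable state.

{1, 2, 4, 5, 8, 9}

Start in {1}.
Read 'b': 1→{4, 5, 9}; now {4, 5, 9}.
Read 'c': 4→{1, 2, 5, 8}, 5→{2, 4, 5, 8}, 9→∅; now {1, 2, 4, 5, 8}.
Read 'c': 1→{9}, 2→{1, 2, 4}, 4→{1, 2, 5, 8}, 5→{2, 4, 5, 8}, 8→{1, 5}; now {1, 2, 4, 5, 8, 9}.
Read 'b': 1→{4, 5, 9}, 2→∅, 4→{5, 9}, 5→{1, 7}, 8→{6}, 9→{4}; now {1, 4, 5, 6, 7, 9}.
Read 'c': 1→{9}, 4→{1, 2, 5, 8}, 5→{2, 4, 5, 8}, 6→{5}, 7→∅, 9→∅; now {1, 2, 4, 5, 8, 9}.
Read 'c': 1→{9}, 2→{1, 2, 4}, 4→{1, 2, 5, 8}, 5→{2, 4, 5, 8}, 8→{1, 5}, 9→∅; now {1, 2, 4, 5, 8, 9}.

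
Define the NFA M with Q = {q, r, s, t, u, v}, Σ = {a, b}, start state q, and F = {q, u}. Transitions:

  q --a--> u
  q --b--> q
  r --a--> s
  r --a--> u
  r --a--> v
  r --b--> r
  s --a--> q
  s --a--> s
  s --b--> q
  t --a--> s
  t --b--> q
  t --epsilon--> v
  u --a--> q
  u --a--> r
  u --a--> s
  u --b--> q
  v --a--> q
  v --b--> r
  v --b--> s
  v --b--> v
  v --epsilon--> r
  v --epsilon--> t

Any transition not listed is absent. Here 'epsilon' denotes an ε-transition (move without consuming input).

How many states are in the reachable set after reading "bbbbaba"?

1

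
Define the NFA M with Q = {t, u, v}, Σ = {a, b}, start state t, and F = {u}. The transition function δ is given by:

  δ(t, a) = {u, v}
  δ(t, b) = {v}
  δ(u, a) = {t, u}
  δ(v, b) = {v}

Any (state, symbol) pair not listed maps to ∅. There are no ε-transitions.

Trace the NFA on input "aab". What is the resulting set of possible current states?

{v}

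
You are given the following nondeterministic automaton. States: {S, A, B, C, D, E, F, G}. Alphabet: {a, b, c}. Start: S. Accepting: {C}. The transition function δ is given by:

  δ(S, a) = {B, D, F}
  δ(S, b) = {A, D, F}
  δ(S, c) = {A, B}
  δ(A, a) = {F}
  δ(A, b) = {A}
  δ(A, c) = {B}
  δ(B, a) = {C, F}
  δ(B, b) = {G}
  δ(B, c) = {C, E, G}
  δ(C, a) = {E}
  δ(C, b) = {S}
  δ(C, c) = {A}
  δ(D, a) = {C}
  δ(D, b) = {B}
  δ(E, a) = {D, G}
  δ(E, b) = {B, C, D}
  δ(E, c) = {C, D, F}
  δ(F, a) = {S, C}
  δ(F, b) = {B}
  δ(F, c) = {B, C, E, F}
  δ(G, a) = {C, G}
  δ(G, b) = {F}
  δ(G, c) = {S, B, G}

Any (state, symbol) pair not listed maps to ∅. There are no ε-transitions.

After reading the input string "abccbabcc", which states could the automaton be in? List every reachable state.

Start in {S}.
Read 'a': S→{B, D, F}; now {B, D, F}.
Read 'b': B→{G}, D→{B}, F→{B}; now {B, G}.
Read 'c': B→{C, E, G}, G→{S, B, G}; now {S, B, C, E, G}.
Read 'c': S→{A, B}, B→{C, E, G}, C→{A}, E→{C, D, F}, G→{S, B, G}; now {S, A, B, C, D, E, F, G}.
Read 'b': S→{A, D, F}, A→{A}, B→{G}, C→{S}, D→{B}, E→{B, C, D}, F→{B}, G→{F}; now {S, A, B, C, D, F, G}.
Read 'a': S→{B, D, F}, A→{F}, B→{C, F}, C→{E}, D→{C}, F→{S, C}, G→{C, G}; now {S, B, C, D, E, F, G}.
Read 'b': S→{A, D, F}, B→{G}, C→{S}, D→{B}, E→{B, C, D}, F→{B}, G→{F}; now {S, A, B, C, D, F, G}.
Read 'c': S→{A, B}, A→{B}, B→{C, E, G}, C→{A}, D→∅, F→{B, C, E, F}, G→{S, B, G}; now {S, A, B, C, E, F, G}.
Read 'c': S→{A, B}, A→{B}, B→{C, E, G}, C→{A}, E→{C, D, F}, F→{B, C, E, F}, G→{S, B, G}; now {S, A, B, C, D, E, F, G}.

{S, A, B, C, D, E, F, G}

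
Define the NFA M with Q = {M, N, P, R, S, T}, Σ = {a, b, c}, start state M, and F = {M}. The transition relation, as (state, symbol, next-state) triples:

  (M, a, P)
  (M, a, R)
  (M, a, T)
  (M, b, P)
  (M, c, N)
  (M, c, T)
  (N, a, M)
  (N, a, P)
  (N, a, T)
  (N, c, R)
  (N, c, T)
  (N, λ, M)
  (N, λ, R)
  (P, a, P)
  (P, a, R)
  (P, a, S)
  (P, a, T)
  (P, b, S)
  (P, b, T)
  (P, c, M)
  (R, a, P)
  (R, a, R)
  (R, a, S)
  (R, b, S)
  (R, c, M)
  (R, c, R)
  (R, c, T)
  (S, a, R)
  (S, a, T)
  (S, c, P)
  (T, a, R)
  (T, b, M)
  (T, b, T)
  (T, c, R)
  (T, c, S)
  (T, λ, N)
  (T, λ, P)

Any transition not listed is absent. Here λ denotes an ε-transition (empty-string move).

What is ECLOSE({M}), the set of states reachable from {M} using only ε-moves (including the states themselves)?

Begin with {M}.
No ε-moves leave this set, so the closure equals the set itself.

{M}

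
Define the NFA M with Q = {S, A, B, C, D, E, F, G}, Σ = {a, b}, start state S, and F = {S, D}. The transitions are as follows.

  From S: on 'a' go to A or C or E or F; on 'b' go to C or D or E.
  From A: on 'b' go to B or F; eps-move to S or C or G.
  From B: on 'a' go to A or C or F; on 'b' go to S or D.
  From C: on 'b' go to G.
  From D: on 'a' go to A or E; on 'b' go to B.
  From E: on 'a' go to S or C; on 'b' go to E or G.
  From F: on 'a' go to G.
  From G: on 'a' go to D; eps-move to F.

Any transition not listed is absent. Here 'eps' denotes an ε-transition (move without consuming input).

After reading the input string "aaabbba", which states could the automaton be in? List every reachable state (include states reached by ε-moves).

{S, A, C, D, E, F, G}

Start in {S}.
Read 'a': {S} → {S, A, C, E, F, G}.
Read 'a': {S, A, C, E, F, G} → {S, A, C, D, E, F, G}.
Read 'a': {S, A, C, D, E, F, G} → {S, A, C, D, E, F, G}.
Read 'b': {S, A, C, D, E, F, G} → {B, C, D, E, F, G}.
Read 'b': {B, C, D, E, F, G} → {S, B, D, E, F, G}.
Read 'b': {S, B, D, E, F, G} → {S, B, C, D, E, F, G}.
Read 'a': {S, B, C, D, E, F, G} → {S, A, C, D, E, F, G}.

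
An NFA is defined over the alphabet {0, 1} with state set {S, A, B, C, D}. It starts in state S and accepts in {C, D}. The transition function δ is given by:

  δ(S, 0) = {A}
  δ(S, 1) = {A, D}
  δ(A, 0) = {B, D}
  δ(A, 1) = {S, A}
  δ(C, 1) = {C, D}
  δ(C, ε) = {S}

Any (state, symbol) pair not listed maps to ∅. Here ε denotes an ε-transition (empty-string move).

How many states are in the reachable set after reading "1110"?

3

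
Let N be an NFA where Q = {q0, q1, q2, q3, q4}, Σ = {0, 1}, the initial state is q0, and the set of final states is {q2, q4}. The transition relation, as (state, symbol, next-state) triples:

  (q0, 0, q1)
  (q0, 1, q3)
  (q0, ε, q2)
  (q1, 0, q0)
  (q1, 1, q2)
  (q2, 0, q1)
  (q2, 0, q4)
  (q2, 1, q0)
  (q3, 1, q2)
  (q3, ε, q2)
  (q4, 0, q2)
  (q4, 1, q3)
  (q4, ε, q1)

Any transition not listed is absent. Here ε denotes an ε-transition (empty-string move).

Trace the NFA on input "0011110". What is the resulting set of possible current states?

{q1, q4}

Start: ε-closure({q0}) = {q0, q2}.
Read '0': q0→{q1}, q2→{q1, q4}; now {q1, q4}.
Read '0': q1→{q0}, q4→{q2}; now {q0, q2}.
Read '1': q0→{q3}, q2→{q0}; union {q0, q3}; ε-closure = {q0, q2, q3}.
Read '1': q0→{q3}, q2→{q0}, q3→{q2}; now {q0, q2, q3}.
Read '1': q0→{q3}, q2→{q0}, q3→{q2}; now {q0, q2, q3}.
Read '1': q0→{q3}, q2→{q0}, q3→{q2}; now {q0, q2, q3}.
Read '0': q0→{q1}, q2→{q1, q4}, q3→∅; now {q1, q4}.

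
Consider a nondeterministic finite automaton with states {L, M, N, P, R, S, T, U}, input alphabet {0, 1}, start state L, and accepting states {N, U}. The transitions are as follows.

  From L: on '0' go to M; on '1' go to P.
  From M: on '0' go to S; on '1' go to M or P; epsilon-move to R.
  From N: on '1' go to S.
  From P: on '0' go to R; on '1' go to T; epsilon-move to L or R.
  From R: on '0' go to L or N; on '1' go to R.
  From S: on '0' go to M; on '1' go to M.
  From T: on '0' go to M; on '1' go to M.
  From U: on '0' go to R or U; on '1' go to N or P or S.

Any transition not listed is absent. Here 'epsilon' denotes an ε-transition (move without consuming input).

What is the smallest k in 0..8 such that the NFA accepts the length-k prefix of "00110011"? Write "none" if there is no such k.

Start in {L}.
Read '0': L→{M}; union {M}; ε-closure = {M, R}.
Read '0': M→{S}, R→{L, N}; now {L, N, S}.
None of the earlier sets intersect F, but {L, N, S} does.

2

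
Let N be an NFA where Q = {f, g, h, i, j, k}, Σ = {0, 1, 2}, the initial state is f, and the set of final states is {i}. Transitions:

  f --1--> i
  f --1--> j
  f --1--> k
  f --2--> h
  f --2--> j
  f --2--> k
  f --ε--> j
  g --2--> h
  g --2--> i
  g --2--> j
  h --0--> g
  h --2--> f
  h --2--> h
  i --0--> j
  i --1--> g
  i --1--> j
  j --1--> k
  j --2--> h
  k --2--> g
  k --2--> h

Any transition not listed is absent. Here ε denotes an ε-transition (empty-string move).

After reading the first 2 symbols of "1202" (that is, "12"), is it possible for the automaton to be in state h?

Yes

Start: ε-closure({f}) = {f, j}.
Read '1': f→{i, j, k}, j→{k}; now {i, j, k}.
Read '2': i→∅, j→{h}, k→{g, h}; now {g, h}.
State h is in {g, h}.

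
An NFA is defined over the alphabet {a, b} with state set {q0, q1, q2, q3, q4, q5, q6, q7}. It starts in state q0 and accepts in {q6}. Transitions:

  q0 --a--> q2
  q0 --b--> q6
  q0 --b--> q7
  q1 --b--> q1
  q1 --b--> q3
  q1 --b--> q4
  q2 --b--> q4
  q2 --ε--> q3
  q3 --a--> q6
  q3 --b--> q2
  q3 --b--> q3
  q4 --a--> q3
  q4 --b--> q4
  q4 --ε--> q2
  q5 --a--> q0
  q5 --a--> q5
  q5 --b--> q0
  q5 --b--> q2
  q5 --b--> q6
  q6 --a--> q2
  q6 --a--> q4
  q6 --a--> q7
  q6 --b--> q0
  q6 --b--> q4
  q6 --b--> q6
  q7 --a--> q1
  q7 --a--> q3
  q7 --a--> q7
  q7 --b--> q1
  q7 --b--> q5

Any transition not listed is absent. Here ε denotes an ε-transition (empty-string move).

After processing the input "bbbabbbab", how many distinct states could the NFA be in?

Start in {q0}.
Read 'b': q0→{q6, q7}; now {q6, q7}.
Read 'b': q6→{q0, q4, q6}, q7→{q1, q5}; union {q0, q1, q4, q5, q6}; ε-closure = {q0, q1, q2, q3, q4, q5, q6}.
Read 'b': q0→{q6, q7}, q1→{q1, q3, q4}, q2→{q4}, q3→{q2, q3}, q4→{q4}, q5→{q0, q2, q6}, q6→{q0, q4, q6}; now {q0, q1, q2, q3, q4, q6, q7}.
Read 'a': q0→{q2}, q1→∅, q2→∅, q3→{q6}, q4→{q3}, q6→{q2, q4, q7}, q7→{q1, q3, q7}; now {q1, q2, q3, q4, q6, q7}.
Read 'b': q1→{q1, q3, q4}, q2→{q4}, q3→{q2, q3}, q4→{q4}, q6→{q0, q4, q6}, q7→{q1, q5}; now {q0, q1, q2, q3, q4, q5, q6}.
Read 'b': q0→{q6, q7}, q1→{q1, q3, q4}, q2→{q4}, q3→{q2, q3}, q4→{q4}, q5→{q0, q2, q6}, q6→{q0, q4, q6}; now {q0, q1, q2, q3, q4, q6, q7}.
Read 'b': q0→{q6, q7}, q1→{q1, q3, q4}, q2→{q4}, q3→{q2, q3}, q4→{q4}, q6→{q0, q4, q6}, q7→{q1, q5}; now {q0, q1, q2, q3, q4, q5, q6, q7}.
Read 'a': q0→{q2}, q1→∅, q2→∅, q3→{q6}, q4→{q3}, q5→{q0, q5}, q6→{q2, q4, q7}, q7→{q1, q3, q7}; now {q0, q1, q2, q3, q4, q5, q6, q7}.
Read 'b': q0→{q6, q7}, q1→{q1, q3, q4}, q2→{q4}, q3→{q2, q3}, q4→{q4}, q5→{q0, q2, q6}, q6→{q0, q4, q6}, q7→{q1, q5}; now {q0, q1, q2, q3, q4, q5, q6, q7}.
That set has 8 states.

8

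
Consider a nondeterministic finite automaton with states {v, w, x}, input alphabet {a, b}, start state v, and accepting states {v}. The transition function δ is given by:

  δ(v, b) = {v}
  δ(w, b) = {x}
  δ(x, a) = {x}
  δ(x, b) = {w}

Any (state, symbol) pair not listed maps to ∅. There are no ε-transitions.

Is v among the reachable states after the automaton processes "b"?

Yes

Start in {v}.
Read 'b': {v} → {v}.
State v is in {v}.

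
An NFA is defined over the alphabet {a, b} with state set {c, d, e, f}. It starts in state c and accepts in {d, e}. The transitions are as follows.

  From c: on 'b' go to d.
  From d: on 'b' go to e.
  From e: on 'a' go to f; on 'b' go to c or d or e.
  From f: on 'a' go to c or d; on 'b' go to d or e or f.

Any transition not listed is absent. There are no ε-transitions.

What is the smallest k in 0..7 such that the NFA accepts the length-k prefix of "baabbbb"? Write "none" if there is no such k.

1

Start in {c}.
Read 'b': {c} → {d}.
None of the earlier sets intersect F, but {d} does.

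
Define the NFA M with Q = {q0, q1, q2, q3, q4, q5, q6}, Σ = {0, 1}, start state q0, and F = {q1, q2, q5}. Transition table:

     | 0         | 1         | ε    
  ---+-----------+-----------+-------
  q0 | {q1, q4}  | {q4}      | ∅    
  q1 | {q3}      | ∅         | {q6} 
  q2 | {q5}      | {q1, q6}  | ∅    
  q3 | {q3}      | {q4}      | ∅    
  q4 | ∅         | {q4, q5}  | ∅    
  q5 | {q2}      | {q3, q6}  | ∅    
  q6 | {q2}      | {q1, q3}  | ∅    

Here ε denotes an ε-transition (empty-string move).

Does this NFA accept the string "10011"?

No

Start in {q0}.
Read '1': q0→{q4}; now {q4}.
Read '0': q4→∅; now ∅.
The set is empty and remains empty for the remaining 3 symbols.
The final set ∅ contains no accepting state.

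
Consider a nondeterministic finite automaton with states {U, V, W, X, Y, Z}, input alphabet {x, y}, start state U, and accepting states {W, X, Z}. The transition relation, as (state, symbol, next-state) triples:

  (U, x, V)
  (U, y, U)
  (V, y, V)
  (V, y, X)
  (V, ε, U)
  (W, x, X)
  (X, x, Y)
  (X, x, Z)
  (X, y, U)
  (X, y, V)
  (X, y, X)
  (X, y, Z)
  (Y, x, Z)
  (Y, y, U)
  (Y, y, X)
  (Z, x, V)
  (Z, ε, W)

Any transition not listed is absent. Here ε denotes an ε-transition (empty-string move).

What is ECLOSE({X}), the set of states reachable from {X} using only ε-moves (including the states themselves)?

Begin with {X}.
No ε-moves leave this set, so the closure equals the set itself.

{X}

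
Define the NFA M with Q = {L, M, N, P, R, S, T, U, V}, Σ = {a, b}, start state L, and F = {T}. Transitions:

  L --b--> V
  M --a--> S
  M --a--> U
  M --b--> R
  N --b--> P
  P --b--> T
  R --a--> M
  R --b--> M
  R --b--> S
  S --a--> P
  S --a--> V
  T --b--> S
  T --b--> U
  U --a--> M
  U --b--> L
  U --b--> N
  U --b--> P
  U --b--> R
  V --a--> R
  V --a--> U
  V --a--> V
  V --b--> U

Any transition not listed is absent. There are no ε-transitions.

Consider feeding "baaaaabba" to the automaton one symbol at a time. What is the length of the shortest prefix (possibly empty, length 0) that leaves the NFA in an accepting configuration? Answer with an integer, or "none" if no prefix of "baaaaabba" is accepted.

Start in {L}.
Read 'b': L→{V}; now {V}.
Read 'a': V→{R, U, V}; now {R, U, V}.
Read 'a': R→{M}, U→{M}, V→{R, U, V}; now {M, R, U, V}.
Read 'a': M→{S, U}, R→{M}, U→{M}, V→{R, U, V}; now {M, R, S, U, V}.
Read 'a': M→{S, U}, R→{M}, S→{P, V}, U→{M}, V→{R, U, V}; now {M, P, R, S, U, V}.
Read 'a': M→{S, U}, P→∅, R→{M}, S→{P, V}, U→{M}, V→{R, U, V}; now {M, P, R, S, U, V}.
Read 'b': M→{R}, P→{T}, R→{M, S}, S→∅, U→{L, N, P, R}, V→{U}; now {L, M, N, P, R, S, T, U}.
None of the earlier sets intersect F, but {L, M, N, P, R, S, T, U} does.

7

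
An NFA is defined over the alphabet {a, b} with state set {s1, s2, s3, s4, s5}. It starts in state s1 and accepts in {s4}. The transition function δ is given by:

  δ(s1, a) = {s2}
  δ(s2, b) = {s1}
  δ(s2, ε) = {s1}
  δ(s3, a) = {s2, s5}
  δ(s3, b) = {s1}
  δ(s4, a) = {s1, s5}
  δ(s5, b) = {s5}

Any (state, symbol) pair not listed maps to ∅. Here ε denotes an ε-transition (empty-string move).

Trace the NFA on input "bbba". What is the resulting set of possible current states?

Start in {s1}.
Read 'b': s1→∅; now ∅.
The set is empty and remains empty for the remaining 3 symbols.

∅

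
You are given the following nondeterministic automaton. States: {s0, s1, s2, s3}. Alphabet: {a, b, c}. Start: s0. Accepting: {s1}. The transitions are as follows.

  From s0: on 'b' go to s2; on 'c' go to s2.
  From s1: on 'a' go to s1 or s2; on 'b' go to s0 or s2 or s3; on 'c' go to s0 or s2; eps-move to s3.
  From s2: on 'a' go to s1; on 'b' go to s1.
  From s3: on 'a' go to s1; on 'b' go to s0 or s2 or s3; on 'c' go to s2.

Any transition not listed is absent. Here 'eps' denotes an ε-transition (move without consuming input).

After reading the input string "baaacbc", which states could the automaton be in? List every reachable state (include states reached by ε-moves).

{s0, s2}

Start in {s0}.
Read 'b': {s0} → {s2}.
Read 'a': {s2} → {s1, s3}.
Read 'a': {s1, s3} → {s1, s2, s3}.
Read 'a': {s1, s2, s3} → {s1, s2, s3}.
Read 'c': {s1, s2, s3} → {s0, s2}.
Read 'b': {s0, s2} → {s1, s2, s3}.
Read 'c': {s1, s2, s3} → {s0, s2}.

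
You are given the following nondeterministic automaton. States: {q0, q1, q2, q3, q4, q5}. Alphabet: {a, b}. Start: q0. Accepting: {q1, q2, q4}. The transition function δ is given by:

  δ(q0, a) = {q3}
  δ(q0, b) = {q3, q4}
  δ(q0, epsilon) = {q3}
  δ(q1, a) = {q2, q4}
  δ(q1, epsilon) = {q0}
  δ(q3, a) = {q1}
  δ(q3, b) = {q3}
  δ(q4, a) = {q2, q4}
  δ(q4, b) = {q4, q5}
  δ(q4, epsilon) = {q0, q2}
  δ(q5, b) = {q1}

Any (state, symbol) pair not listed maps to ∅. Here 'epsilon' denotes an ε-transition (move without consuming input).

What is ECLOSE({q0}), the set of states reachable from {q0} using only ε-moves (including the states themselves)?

Begin with {q0}.
ε-move q0 → q3; add q3.

{q0, q3}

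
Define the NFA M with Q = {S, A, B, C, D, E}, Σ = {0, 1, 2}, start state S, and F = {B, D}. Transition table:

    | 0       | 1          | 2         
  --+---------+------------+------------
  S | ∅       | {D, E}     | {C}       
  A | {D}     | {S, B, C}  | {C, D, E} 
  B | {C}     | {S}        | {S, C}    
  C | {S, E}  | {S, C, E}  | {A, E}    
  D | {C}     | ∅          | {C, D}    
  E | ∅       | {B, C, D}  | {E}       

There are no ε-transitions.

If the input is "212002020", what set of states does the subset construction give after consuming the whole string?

{S, C, E}

Start in {S}.
Read '2': S→{C}; now {C}.
Read '1': C→{S, C, E}; now {S, C, E}.
Read '2': S→{C}, C→{A, E}, E→{E}; now {A, C, E}.
Read '0': A→{D}, C→{S, E}, E→∅; now {S, D, E}.
Read '0': S→∅, D→{C}, E→∅; now {C}.
Read '2': C→{A, E}; now {A, E}.
Read '0': A→{D}, E→∅; now {D}.
Read '2': D→{C, D}; now {C, D}.
Read '0': C→{S, E}, D→{C}; now {S, C, E}.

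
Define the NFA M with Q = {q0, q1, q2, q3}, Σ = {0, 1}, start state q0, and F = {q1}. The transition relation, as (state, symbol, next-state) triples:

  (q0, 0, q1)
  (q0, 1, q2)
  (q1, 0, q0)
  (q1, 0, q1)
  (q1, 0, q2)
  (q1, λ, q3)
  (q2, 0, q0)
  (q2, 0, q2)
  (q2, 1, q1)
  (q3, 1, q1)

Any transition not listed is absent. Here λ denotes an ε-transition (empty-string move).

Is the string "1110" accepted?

Start in {q0}.
Read '1': {q0} → {q2}.
Read '1': {q2} → {q1, q3}.
Read '1': {q1, q3} → {q1, q3}.
Read '0': {q1, q3} → {q0, q1, q2, q3}.
The final set {q0, q1, q2, q3} contains the accepting state q1.

Yes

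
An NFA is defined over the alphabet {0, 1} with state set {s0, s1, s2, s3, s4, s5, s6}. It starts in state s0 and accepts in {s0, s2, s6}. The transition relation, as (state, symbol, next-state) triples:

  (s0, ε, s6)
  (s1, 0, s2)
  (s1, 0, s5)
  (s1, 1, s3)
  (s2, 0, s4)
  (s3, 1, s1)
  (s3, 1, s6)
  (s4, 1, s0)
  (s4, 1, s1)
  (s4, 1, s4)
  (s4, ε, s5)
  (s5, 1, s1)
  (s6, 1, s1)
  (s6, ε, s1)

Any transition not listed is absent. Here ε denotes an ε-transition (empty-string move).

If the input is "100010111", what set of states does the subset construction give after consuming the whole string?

Start: ε-closure({s0}) = {s0, s1, s6}.
Read '1': s0→∅, s1→{s3}, s6→{s1}; now {s1, s3}.
Read '0': s1→{s2, s5}, s3→∅; now {s2, s5}.
Read '0': s2→{s4}, s5→∅; union {s4}; ε-closure = {s4, s5}.
Read '0': s4→∅, s5→∅; now ∅.
The set is empty and remains empty for the remaining 5 symbols.

∅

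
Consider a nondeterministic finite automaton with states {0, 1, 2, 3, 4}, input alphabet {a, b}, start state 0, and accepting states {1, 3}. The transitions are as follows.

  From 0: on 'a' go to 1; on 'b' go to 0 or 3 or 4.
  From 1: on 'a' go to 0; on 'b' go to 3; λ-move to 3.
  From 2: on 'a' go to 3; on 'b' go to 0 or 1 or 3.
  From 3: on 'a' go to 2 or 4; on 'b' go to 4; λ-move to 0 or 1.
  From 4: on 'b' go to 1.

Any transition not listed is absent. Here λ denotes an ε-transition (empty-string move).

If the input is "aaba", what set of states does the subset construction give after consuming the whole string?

Start in {0}.
Read 'a': {0} → {0, 1, 3}.
Read 'a': {0, 1, 3} → {0, 1, 2, 3, 4}.
Read 'b': {0, 1, 2, 3, 4} → {0, 1, 3, 4}.
Read 'a': {0, 1, 3, 4} → {0, 1, 2, 3, 4}.

{0, 1, 2, 3, 4}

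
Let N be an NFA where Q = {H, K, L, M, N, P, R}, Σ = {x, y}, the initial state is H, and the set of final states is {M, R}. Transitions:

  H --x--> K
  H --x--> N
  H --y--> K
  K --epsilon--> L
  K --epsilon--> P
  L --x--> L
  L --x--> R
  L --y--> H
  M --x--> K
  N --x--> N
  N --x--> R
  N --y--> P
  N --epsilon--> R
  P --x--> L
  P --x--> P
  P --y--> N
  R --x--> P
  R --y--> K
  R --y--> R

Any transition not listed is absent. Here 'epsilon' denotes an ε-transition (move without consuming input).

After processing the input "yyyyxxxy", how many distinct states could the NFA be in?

6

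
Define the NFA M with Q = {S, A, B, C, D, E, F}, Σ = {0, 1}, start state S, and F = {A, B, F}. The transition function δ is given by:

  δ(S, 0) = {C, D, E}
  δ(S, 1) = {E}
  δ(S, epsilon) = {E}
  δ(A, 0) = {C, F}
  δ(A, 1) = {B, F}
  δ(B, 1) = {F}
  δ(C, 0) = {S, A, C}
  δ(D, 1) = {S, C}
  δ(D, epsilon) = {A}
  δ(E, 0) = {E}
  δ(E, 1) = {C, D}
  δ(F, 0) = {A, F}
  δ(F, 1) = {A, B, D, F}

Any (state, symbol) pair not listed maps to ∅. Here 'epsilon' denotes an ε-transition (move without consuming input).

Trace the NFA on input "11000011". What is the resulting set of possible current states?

Start: ε-closure({S}) = {S, E}.
Read '1': S→{E}, E→{C, D}; union {C, D, E}; ε-closure = {A, C, D, E}.
Read '1': A→{B, F}, C→∅, D→{S, C}, E→{C, D}; union {S, B, C, D, F}; ε-closure = {S, A, B, C, D, E, F}.
Read '0': S→{C, D, E}, A→{C, F}, B→∅, C→{S, A, C}, D→∅, E→{E}, F→{A, F}; now {S, A, C, D, E, F}.
Read '0': S→{C, D, E}, A→{C, F}, C→{S, A, C}, D→∅, E→{E}, F→{A, F}; now {S, A, C, D, E, F}.
Read '0': S→{C, D, E}, A→{C, F}, C→{S, A, C}, D→∅, E→{E}, F→{A, F}; now {S, A, C, D, E, F}.
Read '0': S→{C, D, E}, A→{C, F}, C→{S, A, C}, D→∅, E→{E}, F→{A, F}; now {S, A, C, D, E, F}.
Read '1': S→{E}, A→{B, F}, C→∅, D→{S, C}, E→{C, D}, F→{A, B, D, F}; now {S, A, B, C, D, E, F}.
Read '1': S→{E}, A→{B, F}, B→{F}, C→∅, D→{S, C}, E→{C, D}, F→{A, B, D, F}; now {S, A, B, C, D, E, F}.

{S, A, B, C, D, E, F}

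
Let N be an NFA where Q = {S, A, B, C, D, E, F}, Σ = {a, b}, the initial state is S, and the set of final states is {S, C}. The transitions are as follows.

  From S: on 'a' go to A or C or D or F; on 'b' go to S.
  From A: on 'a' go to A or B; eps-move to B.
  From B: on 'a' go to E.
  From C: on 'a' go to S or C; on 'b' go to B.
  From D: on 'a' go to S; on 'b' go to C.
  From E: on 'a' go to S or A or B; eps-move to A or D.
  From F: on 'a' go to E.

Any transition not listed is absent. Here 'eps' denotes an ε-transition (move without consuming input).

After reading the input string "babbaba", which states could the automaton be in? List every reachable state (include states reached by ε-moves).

Start in {S}.
Read 'b': {S} → {S}.
Read 'a': {S} → {A, B, C, D, F}.
Read 'b': {A, B, C, D, F} → {B, C}.
Read 'b': {B, C} → {B}.
Read 'a': {B} → {A, B, D, E}.
Read 'b': {A, B, D, E} → {C}.
Read 'a': {C} → {S, C}.

{S, C}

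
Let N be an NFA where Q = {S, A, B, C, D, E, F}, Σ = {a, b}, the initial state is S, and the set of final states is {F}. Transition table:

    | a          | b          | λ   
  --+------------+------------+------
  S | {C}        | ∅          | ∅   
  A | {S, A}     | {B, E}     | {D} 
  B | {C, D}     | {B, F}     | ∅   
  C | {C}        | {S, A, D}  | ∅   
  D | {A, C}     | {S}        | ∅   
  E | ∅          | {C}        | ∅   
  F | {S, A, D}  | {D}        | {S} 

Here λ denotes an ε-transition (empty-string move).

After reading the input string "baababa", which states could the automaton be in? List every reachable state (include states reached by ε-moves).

Start in {S}.
Read 'b': {S} → ∅.
The set is empty and remains empty for the remaining 6 symbols.

∅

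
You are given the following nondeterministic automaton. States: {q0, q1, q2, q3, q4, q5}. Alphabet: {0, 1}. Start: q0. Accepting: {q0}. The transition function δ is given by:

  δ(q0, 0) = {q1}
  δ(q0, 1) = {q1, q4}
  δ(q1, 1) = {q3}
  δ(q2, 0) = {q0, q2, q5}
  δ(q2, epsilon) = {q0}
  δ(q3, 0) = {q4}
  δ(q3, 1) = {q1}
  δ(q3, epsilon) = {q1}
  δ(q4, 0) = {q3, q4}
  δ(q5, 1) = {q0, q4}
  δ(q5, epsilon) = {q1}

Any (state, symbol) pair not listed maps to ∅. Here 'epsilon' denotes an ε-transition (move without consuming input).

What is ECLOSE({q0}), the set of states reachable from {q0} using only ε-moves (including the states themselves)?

{q0}

Begin with {q0}.
No ε-moves leave this set, so the closure equals the set itself.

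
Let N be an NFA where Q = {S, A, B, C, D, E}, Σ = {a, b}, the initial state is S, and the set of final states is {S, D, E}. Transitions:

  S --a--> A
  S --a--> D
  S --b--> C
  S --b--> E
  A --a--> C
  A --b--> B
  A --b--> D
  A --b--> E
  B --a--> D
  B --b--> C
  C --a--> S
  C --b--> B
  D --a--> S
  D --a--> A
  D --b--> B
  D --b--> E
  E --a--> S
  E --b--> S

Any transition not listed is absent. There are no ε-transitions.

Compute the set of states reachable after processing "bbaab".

Start in {S}.
Read 'b': S→{C, E}; now {C, E}.
Read 'b': C→{B}, E→{S}; now {S, B}.
Read 'a': S→{A, D}, B→{D}; now {A, D}.
Read 'a': A→{C}, D→{S, A}; now {S, A, C}.
Read 'b': S→{C, E}, A→{B, D, E}, C→{B}; now {B, C, D, E}.

{B, C, D, E}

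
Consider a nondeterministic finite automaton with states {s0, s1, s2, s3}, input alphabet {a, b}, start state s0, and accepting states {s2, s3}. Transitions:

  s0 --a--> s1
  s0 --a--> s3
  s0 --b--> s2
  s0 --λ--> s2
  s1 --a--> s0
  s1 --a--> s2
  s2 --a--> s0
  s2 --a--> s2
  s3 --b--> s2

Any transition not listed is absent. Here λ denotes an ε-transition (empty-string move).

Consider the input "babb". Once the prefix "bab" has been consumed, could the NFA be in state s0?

No

Start: ε-closure({s0}) = {s0, s2}.
Read 'b': {s0, s2} → {s2}.
Read 'a': {s2} → {s0, s2}.
Read 'b': {s0, s2} → {s2}.
State s0 is not in {s2}.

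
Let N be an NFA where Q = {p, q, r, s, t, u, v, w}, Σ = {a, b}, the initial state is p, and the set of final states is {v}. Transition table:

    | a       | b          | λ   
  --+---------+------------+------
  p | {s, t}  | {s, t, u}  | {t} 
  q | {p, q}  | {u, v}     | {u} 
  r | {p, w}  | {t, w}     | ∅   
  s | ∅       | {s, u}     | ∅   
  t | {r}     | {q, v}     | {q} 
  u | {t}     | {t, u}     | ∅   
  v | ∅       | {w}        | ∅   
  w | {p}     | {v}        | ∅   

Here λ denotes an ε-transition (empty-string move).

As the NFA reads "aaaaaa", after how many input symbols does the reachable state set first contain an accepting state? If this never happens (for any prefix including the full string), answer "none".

none

Start: ε-closure({p}) = {p, q, t, u}.
Read 'a': p→{s, t}, q→{p, q}, t→{r}, u→{t}; union {p, q, r, s, t}; ε-closure = {p, q, r, s, t, u}.
Read 'a': p→{s, t}, q→{p, q}, r→{p, w}, s→∅, t→{r}, u→{t}; union {p, q, r, s, t, w}; ε-closure = {p, q, r, s, t, u, w}.
Read 'a': p→{s, t}, q→{p, q}, r→{p, w}, s→∅, t→{r}, u→{t}, w→{p}; union {p, q, r, s, t, w}; ε-closure = {p, q, r, s, t, u, w}.
Read 'a': p→{s, t}, q→{p, q}, r→{p, w}, s→∅, t→{r}, u→{t}, w→{p}; union {p, q, r, s, t, w}; ε-closure = {p, q, r, s, t, u, w}.
Read 'a': p→{s, t}, q→{p, q}, r→{p, w}, s→∅, t→{r}, u→{t}, w→{p}; union {p, q, r, s, t, w}; ε-closure = {p, q, r, s, t, u, w}.
Read 'a': p→{s, t}, q→{p, q}, r→{p, w}, s→∅, t→{r}, u→{t}, w→{p}; union {p, q, r, s, t, w}; ε-closure = {p, q, r, s, t, u, w}.
No reachable set along the way intersects F.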